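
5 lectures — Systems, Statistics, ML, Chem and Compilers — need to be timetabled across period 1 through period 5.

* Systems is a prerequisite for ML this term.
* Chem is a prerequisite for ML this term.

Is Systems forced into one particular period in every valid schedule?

Systems can be period 1 (e.g. ML in period 2, Systems in period 1, Compilers in period 1, Statistics in period 1, Chem in period 1) or period 2 (e.g. Chem -> period 1; ML -> period 3; Systems -> period 2; Statistics -> period 1; Compilers -> period 1).

No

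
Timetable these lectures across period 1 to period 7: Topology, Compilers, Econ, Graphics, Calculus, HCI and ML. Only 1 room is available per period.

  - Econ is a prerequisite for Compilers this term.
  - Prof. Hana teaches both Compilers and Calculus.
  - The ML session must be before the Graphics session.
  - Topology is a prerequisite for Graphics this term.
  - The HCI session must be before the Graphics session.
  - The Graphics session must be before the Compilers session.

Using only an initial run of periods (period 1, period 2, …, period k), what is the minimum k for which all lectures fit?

7

The precedence chain requires at least 3 distinct periods.
With at most 1 per period and 7 lectures, at least 7 periods are needed.
7 works (last occupied period: period 7): for example Topology=period 1, Calculus=period 7, Econ=period 5, HCI=period 2, Graphics=period 4, Compilers=period 6, ML=period 3.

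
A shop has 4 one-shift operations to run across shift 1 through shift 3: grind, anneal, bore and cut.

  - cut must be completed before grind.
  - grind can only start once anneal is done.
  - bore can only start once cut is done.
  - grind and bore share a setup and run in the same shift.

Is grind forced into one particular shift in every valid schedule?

No

grind can be shift 2 (e.g. cut in shift 1; bore in shift 2; anneal in shift 1; grind in shift 2) or shift 3 (e.g. bore -> shift 3, anneal -> shift 1, cut -> shift 1, grind -> shift 3).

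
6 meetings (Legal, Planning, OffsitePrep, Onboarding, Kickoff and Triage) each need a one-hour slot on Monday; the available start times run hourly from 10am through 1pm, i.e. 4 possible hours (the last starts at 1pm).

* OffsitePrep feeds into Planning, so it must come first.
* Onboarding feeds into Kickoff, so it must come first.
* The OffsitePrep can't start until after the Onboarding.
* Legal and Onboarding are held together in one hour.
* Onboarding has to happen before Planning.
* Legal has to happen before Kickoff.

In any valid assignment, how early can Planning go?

12pm

Precedence pushes Planning to at least 12pm.
Planning at 12pm is achievable: Planning in 12pm, Onboarding in 10am, Legal in 10am, OffsitePrep in 11am, Kickoff in 11am, Triage in 10am.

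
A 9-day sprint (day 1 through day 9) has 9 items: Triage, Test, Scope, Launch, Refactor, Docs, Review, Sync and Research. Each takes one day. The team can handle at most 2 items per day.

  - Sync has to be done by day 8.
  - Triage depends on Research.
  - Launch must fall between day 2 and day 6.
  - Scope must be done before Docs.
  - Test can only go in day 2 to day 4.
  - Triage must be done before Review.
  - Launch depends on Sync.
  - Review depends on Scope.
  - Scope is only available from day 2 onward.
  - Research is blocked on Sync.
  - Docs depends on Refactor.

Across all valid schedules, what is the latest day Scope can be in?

Scope is available from day 2; downstream work caps Scope at day 8.
Scope at day 8 is achievable: Research=day 3; Test=day 2; Triage=day 4; Review=day 9; Docs=day 9; Scope=day 8; Sync=day 1; Refactor=day 1; Launch=day 2.

day 8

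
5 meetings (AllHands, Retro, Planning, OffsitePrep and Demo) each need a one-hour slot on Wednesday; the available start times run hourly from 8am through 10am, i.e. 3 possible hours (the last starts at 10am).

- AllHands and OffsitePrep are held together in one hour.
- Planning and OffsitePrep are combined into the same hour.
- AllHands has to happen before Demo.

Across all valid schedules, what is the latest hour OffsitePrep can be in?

OffsitePrep must be in the same hour as AllHands, which can't be after 9am, so OffsitePrep is at most 9am.
OffsitePrep at 9am is achievable: Retro=8am, Demo=10am, AllHands=9am, OffsitePrep=9am, Planning=9am.

9am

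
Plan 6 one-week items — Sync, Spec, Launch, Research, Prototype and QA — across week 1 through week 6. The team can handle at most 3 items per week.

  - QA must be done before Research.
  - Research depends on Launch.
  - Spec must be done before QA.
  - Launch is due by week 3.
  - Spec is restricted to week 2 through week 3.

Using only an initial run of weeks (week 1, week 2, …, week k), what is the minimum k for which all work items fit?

4

The precedence chain requires at least 3 distinct weeks.
With at most 3 per week and 6 work items, at least 2 weeks are needed.
Propagating the time windows through the other constraints, Research can't land before week 4, so the schedule must run through at least week 4.
4 works (last occupied week: week 4): for example QA=week 3, Research=week 4, Sync=week 1, Prototype=week 1, Spec=week 2, Launch=week 1.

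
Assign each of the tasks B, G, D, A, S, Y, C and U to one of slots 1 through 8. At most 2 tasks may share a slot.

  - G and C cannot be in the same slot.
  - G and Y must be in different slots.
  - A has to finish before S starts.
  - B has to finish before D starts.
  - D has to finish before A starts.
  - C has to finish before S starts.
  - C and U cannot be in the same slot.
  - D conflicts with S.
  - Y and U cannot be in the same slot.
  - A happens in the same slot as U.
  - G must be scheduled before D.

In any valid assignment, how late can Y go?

8

Y at 8 is achievable: D -> 2; A -> 3; U -> 3; S -> 4; C -> 2; G -> 1; Y -> 8; B -> 1.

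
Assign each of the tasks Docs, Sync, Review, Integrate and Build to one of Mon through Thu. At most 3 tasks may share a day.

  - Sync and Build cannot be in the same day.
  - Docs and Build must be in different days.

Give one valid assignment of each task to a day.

Review=Mon, Integrate=Tue, Docs=Mon, Build=Tue, Sync=Mon

Checking: Sync(Mon) != Build(Tue); Docs(Mon) != Build(Tue); max 3 per day (cap 3).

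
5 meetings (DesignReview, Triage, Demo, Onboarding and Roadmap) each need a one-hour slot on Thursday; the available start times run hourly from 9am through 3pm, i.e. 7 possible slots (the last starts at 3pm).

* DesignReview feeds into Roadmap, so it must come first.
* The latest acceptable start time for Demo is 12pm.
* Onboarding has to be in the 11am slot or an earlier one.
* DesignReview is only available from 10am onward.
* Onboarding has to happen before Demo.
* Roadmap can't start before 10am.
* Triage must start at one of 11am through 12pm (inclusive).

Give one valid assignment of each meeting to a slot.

DesignReview=10am; Triage=11am; Roadmap=11am; Demo=10am; Onboarding=9am

Checking: DesignReview(10am) before Roadmap(11am); Onboarding(9am) before Demo(10am); Roadmap=11am in [10am,3pm]; Triage=11am in [11am,12pm]; Onboarding=9am in [9am,11am]; DesignReview=10am in [10am,3pm]; Demo=10am in [9am,12pm].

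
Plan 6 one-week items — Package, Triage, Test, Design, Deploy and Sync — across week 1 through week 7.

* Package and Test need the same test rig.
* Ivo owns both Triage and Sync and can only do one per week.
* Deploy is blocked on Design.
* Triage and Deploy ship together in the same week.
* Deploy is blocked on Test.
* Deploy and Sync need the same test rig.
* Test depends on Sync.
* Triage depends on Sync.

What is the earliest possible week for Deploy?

Precedence pushes Deploy to at least week 3.
Deploy at week 3 is achievable: Triage=week 3, Test=week 2, Design=week 1, Deploy=week 3, Package=week 1, Sync=week 1.

week 3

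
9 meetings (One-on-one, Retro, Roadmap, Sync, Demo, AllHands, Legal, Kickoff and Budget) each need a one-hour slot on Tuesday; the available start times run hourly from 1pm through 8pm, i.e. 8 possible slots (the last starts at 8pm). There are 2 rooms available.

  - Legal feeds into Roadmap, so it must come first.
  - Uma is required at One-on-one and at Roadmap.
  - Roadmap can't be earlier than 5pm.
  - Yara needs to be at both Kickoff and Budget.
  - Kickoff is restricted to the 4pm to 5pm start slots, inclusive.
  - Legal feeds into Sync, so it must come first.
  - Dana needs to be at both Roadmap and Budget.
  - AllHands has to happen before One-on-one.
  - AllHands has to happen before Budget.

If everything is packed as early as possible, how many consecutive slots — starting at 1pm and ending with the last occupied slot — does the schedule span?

5

The precedence chain requires at least 2 distinct slots.
With at most 2 per slot and 9 meetings, at least 5 slots are needed.
Roadmap can't be placed before 5pm — that is slot 5 counting from 1pm — so the schedule must run through at least 5 slots.
5 works (last occupied slot: 5pm): for example Retro -> 3pm; Budget -> 3pm; One-on-one -> 2pm; AllHands -> 1pm; Sync -> 2pm; Kickoff -> 4pm; Demo -> 4pm; Legal -> 1pm; Roadmap -> 5pm.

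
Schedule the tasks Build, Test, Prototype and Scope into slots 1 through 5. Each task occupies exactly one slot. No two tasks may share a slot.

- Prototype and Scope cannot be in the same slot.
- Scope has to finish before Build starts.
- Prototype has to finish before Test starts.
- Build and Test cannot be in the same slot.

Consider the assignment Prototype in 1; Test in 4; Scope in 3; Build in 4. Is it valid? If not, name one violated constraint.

Prototype has to finish before Test starts — holds.
Build and Test cannot be in the same slot — violated.
Scope has to finish before Build starts — holds.
Prototype and Scope cannot be in the same slot — holds.
No two tasks may share a slot — violated.

No — it violates: No two tasks may share a slot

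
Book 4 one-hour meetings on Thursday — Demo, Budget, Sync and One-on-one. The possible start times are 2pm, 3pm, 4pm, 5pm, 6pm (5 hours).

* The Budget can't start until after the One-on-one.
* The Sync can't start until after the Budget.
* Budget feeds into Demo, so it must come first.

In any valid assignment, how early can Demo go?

Precedence pushes Demo to at least 4pm.
Demo at 4pm is achievable: Demo in 4pm, Budget in 3pm, Sync in 4pm, One-on-one in 2pm.

4pm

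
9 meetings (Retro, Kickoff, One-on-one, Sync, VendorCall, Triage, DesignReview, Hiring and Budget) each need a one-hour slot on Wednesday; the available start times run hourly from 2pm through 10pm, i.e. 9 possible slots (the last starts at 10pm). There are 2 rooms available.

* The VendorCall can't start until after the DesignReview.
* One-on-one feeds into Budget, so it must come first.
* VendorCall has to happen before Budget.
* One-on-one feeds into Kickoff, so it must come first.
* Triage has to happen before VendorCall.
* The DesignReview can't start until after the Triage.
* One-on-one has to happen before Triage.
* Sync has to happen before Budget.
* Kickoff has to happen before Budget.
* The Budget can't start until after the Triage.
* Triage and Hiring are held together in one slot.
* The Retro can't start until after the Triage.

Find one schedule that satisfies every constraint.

VendorCall -> 5pm, DesignReview -> 4pm, One-on-one -> 2pm, Budget -> 6pm, Hiring -> 3pm, Kickoff -> 4pm, Triage -> 3pm, Sync -> 2pm, Retro -> 5pm

Checking: Triage(3pm) before Budget(6pm); DesignReview(4pm) before VendorCall(5pm); Sync(2pm) before Budget(6pm); One-on-one(2pm) before Kickoff(4pm); Triage(3pm) before Retro(5pm); VendorCall(5pm) before Budget(6pm); Triage(3pm) before DesignReview(4pm); One-on-one(2pm) before Triage(3pm); One-on-one(2pm) before Budget(6pm); Triage(3pm) before VendorCall(5pm); Kickoff(4pm) before Budget(6pm); Triage = Hiring = 3pm; max 2 per slot (cap 2).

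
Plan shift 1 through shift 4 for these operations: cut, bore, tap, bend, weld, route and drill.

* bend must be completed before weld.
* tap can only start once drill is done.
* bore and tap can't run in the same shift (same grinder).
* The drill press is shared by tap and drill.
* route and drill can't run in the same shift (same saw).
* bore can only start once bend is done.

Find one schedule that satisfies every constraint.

bend -> shift 1; tap -> shift 3; bore -> shift 2; cut -> shift 1; drill -> shift 1; route -> shift 2; weld -> shift 2

Checking: bend(shift 1) before bore(shift 2); drill(shift 1) before tap(shift 3); bend(shift 1) before weld(shift 2); tap(shift 3) != drill(shift 1); route(shift 2) != drill(shift 1); bore(shift 2) != tap(shift 3).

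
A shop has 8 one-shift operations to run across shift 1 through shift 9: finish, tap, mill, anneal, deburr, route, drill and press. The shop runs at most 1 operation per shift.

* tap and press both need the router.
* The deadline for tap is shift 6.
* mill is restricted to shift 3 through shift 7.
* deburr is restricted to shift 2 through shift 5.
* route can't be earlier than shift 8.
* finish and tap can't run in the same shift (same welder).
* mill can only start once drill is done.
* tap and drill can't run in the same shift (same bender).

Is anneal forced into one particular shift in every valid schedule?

No

anneal can be shift 1 (e.g. press -> shift 7, finish -> shift 6, route -> shift 8, anneal -> shift 1, mill -> shift 4, deburr -> shift 2, tap -> shift 5, drill -> shift 3) or shift 2 (e.g. press -> shift 7, finish -> shift 6, route -> shift 8, tap -> shift 5, mill -> shift 4, drill -> shift 1, anneal -> shift 2, deburr -> shift 3).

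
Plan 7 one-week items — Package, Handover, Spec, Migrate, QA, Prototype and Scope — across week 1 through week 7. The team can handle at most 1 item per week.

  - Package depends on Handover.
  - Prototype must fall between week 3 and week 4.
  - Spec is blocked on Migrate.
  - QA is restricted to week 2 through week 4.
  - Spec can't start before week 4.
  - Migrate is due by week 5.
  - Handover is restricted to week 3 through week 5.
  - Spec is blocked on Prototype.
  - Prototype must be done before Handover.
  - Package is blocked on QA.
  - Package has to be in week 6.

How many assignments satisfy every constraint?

12

Splitting on Handover: it can be week 4 (3), week 5 (9). Listing each branch's schedules as (Package, Spec, Migrate, QA, Prototype, Scope) by week number:
Handover=week 4: (6,5,1,2,3,7) (6,7,1,2,3,5) (6,7,5,2,3,1) — 3.
Handover=week 5: (6,4,1,2,3,7) (6,7,1,2,3,4) (6,7,1,2,4,3) (6,7,1,3,4,2) (6,7,1,4,3,2) (6,7,2,3,4,1) (6,7,2,4,3,1) (6,7,3,2,4,1) (6,7,4,2,3,1) — 9.
Summing: 3 + 9 = 12.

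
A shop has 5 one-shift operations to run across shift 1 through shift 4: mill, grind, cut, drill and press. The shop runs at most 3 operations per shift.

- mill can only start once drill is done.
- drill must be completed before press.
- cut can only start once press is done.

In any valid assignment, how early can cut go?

Precedence pushes cut to at least shift 3.
cut at shift 3 is achievable: cut in shift 3; mill in shift 2; drill in shift 1; grind in shift 1; press in shift 2.

shift 3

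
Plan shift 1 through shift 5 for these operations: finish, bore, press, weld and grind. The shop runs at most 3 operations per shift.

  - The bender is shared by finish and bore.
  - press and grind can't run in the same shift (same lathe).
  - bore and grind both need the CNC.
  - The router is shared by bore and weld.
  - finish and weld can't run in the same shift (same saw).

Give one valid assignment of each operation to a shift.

grind in shift 3, weld in shift 3, press in shift 1, finish in shift 1, bore in shift 2

Checking: finish(shift 1) != bore(shift 2); finish(shift 1) != weld(shift 3); bore(shift 2) != weld(shift 3); bore(shift 2) != grind(shift 3); press(shift 1) != grind(shift 3); max 2 per shift (cap 3).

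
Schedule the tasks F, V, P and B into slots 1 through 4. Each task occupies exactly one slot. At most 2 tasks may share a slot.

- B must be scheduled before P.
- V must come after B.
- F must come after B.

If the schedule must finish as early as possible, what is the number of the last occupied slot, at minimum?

3

The precedence chain requires at least 2 distinct slots.
With at most 2 per slot and 4 tasks, at least 2 slots are needed.
Could 2 slots be enough, i.e. nothing placed later than 2? No: F must come after B (at 1 or later) → {2}; B must come before F (at 2 or earlier) → {1}; P must come after B (at 1 or later) → {2}; V must come after B (at 1 or later) → {2}; that puts F, V and P all in 2 — more than 2 per slot.
So 2 slots is not enough.
3 works (last occupied slot: 3): for example P=3; V=2; F=2; B=1.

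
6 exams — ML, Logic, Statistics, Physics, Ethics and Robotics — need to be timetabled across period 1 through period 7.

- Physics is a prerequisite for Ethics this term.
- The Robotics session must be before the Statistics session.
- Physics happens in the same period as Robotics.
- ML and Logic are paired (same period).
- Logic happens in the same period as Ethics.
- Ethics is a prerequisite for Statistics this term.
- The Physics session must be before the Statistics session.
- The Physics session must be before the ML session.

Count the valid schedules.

Splitting on ML: it can be period 2 (5), period 3 (8), period 4 (9), period 5 (8), period 6 (5). Listing each branch's schedules as (Logic, Statistics, Physics, Ethics, Robotics) by period number:
ML=period 2: (2,3,1,2,1) (2,4,1,2,1) (2,5,1,2,1) (2,6,1,2,1) (2,7,1,2,1) — 5.
ML=period 3: (3,4,1,3,1) (3,4,2,3,2) (3,5,1,3,1) (3,5,2,3,2) (3,6,1,3,1) (3,6,2,3,2) (3,7,1,3,1) (3,7,2,3,2) — 8.
ML=period 4: (4,5,1,4,1) (4,5,2,4,2) (4,5,3,4,3) (4,6,1,4,1) (4,6,2,4,2) (4,6,3,4,3) (4,7,1,4,1) (4,7,2,4,2) (4,7,3,4,3) — 9.
ML=period 5: (5,6,1,5,1) (5,6,2,5,2) (5,6,3,5,3) (5,6,4,5,4) (5,7,1,5,1) (5,7,2,5,2) (5,7,3,5,3) (5,7,4,5,4) — 8.
ML=period 6: (6,7,1,6,1) (6,7,2,6,2) (6,7,3,6,3) (6,7,4,6,4) (6,7,5,6,5) — 5.
Summing: 5 + 8 + 9 + 8 + 5 = 35.

35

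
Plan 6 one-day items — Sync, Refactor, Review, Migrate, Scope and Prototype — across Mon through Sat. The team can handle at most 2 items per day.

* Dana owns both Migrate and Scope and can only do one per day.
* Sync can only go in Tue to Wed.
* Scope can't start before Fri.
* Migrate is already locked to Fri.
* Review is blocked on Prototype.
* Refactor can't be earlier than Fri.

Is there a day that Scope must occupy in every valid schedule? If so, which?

Sat

Scope's window is Fri–Sat.
Migrate is fixed at Fri, and Scope can't share a day with Migrate.
So Scope must be Sat.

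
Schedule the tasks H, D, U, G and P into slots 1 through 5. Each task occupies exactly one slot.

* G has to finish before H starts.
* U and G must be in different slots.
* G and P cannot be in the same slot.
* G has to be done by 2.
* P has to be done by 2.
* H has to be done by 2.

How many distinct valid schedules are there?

20

Splitting on D: it can be 1 (4), 2 (4), 3 (4), 4 (4), 5 (4). Listing each branch's schedules as (H, U, G, P):
D=1: (2,2,1,2) (2,3,1,2) (2,4,1,2) (2,5,1,2) — 4.
D=2: (2,2,1,2) (2,3,1,2) (2,4,1,2) (2,5,1,2) — 4.
D=3: (2,2,1,2) (2,3,1,2) (2,4,1,2) (2,5,1,2) — 4.
D=4: (2,2,1,2) (2,3,1,2) (2,4,1,2) (2,5,1,2) — 4.
D=5: (2,2,1,2) (2,3,1,2) (2,4,1,2) (2,5,1,2) — 4.
Summing: 4 + 4 + 4 + 4 + 4 = 20.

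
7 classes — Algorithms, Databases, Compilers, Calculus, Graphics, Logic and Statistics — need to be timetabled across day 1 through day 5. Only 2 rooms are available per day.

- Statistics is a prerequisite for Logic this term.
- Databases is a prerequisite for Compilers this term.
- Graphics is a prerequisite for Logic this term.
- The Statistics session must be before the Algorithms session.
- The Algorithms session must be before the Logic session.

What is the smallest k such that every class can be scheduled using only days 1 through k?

The precedence chain requires at least 3 distinct days.
With at most 2 per day and 7 classes, at least 4 days are needed.
4 works (last occupied day: day 4): for example Calculus=day 4, Statistics=day 1, Databases=day 1, Compilers=day 3, Logic=day 3, Graphics=day 2, Algorithms=day 2.

4 days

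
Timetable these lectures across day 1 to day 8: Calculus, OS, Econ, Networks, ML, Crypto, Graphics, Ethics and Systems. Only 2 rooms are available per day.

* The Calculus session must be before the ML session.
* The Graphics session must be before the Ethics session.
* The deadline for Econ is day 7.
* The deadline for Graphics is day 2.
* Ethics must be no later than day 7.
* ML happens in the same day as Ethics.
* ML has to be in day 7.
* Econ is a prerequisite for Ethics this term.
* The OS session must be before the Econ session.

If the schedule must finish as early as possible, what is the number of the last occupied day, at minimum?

7

The precedence chain requires at least 3 distinct days.
With at most 2 per day and 9 lectures, at least 5 days are needed.
ML can't be placed before day 7, so the schedule must run through at least day 7.
7 works (last occupied day: day 7): for example Calculus -> day 2, Econ -> day 2, ML -> day 7, Graphics -> day 1, Crypto -> day 3, OS -> day 1, Systems -> day 4, Networks -> day 3, Ethics -> day 7.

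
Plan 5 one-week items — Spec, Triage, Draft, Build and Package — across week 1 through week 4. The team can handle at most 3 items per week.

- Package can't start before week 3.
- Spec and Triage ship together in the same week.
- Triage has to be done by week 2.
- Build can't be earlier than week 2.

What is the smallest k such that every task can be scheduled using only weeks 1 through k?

3 weeks

With at most 3 per week and 5 tasks, at least 2 weeks are needed.
Package can't be placed before week 3, so the schedule must run through at least week 3.
3 works (last occupied week: week 3): for example Triage -> week 1, Build -> week 2, Draft -> week 1, Package -> week 3, Spec -> week 1.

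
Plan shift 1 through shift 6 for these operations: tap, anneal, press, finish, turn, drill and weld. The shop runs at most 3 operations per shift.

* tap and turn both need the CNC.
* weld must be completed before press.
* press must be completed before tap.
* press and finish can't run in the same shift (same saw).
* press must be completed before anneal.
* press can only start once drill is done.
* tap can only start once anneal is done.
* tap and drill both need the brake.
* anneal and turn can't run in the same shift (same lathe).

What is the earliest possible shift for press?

shift 2

Precedence pushes press to at least shift 2; downstream work caps press at shift 4.
press at shift 2 is achievable: drill in shift 1, weld in shift 1, anneal in shift 3, turn in shift 2, press in shift 2, finish in shift 1, tap in shift 4.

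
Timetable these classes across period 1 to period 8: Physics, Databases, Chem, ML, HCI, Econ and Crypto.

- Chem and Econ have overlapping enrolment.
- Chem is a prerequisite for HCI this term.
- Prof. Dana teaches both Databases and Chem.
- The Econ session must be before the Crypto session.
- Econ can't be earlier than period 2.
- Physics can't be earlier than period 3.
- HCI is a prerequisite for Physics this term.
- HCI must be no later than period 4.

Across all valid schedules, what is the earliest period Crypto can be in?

period 3

Precedence pushes Crypto to at least period 3.
Crypto at period 3 is achievable: Physics -> period 3; HCI -> period 2; Econ -> period 2; Databases -> period 2; Chem -> period 1; Crypto -> period 3; ML -> period 1.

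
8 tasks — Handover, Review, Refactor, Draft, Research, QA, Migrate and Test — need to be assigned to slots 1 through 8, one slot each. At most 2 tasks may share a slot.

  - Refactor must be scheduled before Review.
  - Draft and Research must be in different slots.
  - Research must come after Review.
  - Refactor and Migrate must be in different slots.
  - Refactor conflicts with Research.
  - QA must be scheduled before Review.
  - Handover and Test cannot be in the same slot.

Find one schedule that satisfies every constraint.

Test in 4, Handover in 2, Migrate in 3, QA in 1, Refactor in 1, Research in 3, Review in 2, Draft in 4

Checking: QA(1) before Review(2); Refactor(1) before Review(2); Review(2) before Research(3); Handover(2) != Test(4); Refactor(1) != Migrate(3); Draft(4) != Research(3); Refactor(1) != Research(3); max 2 per slot (cap 2).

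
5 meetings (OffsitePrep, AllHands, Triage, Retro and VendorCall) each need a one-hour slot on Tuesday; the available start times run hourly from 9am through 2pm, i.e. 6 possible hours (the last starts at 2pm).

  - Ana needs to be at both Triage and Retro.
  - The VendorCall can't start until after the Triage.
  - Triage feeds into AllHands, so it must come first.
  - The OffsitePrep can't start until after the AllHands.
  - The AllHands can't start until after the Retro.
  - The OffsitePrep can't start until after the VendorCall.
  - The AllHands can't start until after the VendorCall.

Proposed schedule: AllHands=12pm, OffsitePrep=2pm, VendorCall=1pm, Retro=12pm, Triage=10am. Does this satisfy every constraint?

No — it violates: The AllHands can't start until after the VendorCall

The AllHands can't start until after the VendorCall — violated.
The VendorCall can't start until after the Triage — holds.
The OffsitePrep can't start until after the VendorCall — holds.
The AllHands can't start until after the Retro — violated.
Ana needs to be at both Triage and Retro — holds.
The OffsitePrep can't start until after the AllHands — holds.
Triage feeds into AllHands, so it must come first — holds.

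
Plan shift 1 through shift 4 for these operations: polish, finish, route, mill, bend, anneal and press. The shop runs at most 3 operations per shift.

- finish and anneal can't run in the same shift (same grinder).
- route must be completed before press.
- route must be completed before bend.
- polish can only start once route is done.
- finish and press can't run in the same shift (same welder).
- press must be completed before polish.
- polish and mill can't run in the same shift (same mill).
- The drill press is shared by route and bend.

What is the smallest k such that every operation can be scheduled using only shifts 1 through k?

The precedence chain requires at least 3 distinct shifts.
With at most 3 per shift and 7 operations, at least 3 shifts are needed.
3 works (last occupied shift: shift 3): for example mill -> shift 1, polish -> shift 3, anneal -> shift 2, finish -> shift 1, bend -> shift 2, press -> shift 2, route -> shift 1.

3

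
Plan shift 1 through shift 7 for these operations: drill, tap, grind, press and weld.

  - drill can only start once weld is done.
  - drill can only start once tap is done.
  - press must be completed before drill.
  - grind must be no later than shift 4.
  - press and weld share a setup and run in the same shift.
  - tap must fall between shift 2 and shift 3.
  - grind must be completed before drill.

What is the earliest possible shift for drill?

shift 3

Precedence pushes drill to at least shift 3.
drill at shift 3 is achievable: drill in shift 3; tap in shift 2; weld in shift 1; grind in shift 1; press in shift 1.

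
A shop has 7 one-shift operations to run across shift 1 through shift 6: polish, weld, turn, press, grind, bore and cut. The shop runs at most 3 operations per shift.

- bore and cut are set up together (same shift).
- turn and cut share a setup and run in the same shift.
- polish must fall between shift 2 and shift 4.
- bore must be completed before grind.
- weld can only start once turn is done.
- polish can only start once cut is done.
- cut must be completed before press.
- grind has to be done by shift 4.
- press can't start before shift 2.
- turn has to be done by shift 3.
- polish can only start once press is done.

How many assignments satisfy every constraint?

Splitting on polish: it can be shift 3 (15), shift 4 (38). Listing each branch's schedules as (weld, turn, press, grind, bore, cut) by shift number:
polish=shift 3: (2,1,2,2,1,1) (2,1,2,3,1,1) (2,1,2,4,1,1) (3,1,2,2,1,1) (3,1,2,3,1,1) (3,1,2,4,1,1) (4,1,2,2,1,1) (4,1,2,3,1,1) (4,1,2,4,1,1) (5,1,2,2,1,1) (5,1,2,3,1,1) (5,1,2,4,1,1) (6,1,2,2,1,1) (6,1,2,3,1,1) (6,1,2,4,1,1) — 15.
polish=shift 4: (2,1,2,2,1,1) (2,1,2,3,1,1) (2,1,2,4,1,1) (2,1,3,2,1,1) (2,1,3,3,1,1) (2,1,3,4,1,1) (3,1,2,2,1,1) (3,1,2,3,1,1) (3,1,2,4,1,1) (3,1,3,2,1,1) (3,1,3,3,1,1) (3,1,3,4,1,1) (3,2,3,3,2,2) (3,2,3,4,2,2) (4,1,2,2,1,1) (4,1,2,3,1,1) (4,1,2,4,1,1) (4,1,3,2,1,1) (4,1,3,3,1,1) (4,1,3,4,1,1) (4,2,3,3,2,2) (4,2,3,4,2,2) (5,1,2,2,1,1) (5,1,2,3,1,1) (5,1,2,4,1,1) (5,1,3,2,1,1) (5,1,3,3,1,1) (5,1,3,4,1,1) (5,2,3,3,2,2) (5,2,3,4,2,2) (6,1,2,2,1,1) (6,1,2,3,1,1) (6,1,2,4,1,1) (6,1,3,2,1,1) (6,1,3,3,1,1) (6,1,3,4,1,1) (6,2,3,3,2,2) (6,2,3,4,2,2) — 38.
Summing: 15 + 38 = 53.

53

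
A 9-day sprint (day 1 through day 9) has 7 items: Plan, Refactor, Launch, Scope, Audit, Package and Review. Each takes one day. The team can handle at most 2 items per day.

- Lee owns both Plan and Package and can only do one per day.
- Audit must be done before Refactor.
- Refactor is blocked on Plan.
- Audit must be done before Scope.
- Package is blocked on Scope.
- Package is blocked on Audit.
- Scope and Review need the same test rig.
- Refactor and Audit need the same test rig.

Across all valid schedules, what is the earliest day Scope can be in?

Precedence pushes Scope to at least day 2; downstream work caps Scope at day 8.
Scope at day 2 is achievable: Package=day 3, Review=day 4, Launch=day 3, Refactor=day 2, Plan=day 1, Scope=day 2, Audit=day 1.

day 2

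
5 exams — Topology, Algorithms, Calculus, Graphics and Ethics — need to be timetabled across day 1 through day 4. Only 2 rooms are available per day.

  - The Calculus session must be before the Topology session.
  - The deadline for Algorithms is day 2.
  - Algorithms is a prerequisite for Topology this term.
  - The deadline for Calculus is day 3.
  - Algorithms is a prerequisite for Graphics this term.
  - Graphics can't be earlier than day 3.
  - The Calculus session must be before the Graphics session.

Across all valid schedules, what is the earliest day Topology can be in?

day 2

Precedence pushes Topology to at least day 2.
Topology at day 2 is achievable: Graphics=day 3; Topology=day 2; Algorithms=day 1; Ethics=day 2; Calculus=day 1.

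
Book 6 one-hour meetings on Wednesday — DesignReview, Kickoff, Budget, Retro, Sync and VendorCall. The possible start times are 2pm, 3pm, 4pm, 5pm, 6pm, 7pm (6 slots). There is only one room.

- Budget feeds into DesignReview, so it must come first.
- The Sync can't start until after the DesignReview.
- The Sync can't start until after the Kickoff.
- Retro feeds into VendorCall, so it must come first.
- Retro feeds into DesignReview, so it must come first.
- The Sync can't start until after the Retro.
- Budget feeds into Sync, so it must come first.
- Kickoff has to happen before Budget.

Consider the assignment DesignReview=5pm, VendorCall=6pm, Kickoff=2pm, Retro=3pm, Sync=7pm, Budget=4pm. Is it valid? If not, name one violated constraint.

The Sync can't start until after the DesignReview — holds.
Budget feeds into DesignReview, so it must come first — holds.
The Sync can't start until after the Kickoff — holds.
Retro feeds into DesignReview, so it must come first — holds.
Budget feeds into Sync, so it must come first — holds.
There is only one room — holds.
Retro feeds into VendorCall, so it must come first — holds.
Kickoff has to happen before Budget — holds.
The Sync can't start until after the Retro — holds.

Valid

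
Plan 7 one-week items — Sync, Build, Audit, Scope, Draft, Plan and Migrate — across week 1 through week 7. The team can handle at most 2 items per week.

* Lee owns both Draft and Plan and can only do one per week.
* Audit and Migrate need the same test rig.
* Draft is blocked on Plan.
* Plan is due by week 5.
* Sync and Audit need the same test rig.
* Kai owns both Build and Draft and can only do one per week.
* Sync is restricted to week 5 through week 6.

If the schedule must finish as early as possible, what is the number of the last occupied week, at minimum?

The precedence chain requires at least 2 distinct weeks.
With at most 2 per week and 7 tasks, at least 4 weeks are needed.
Sync can't be placed before week 5, so the schedule must run through at least week 5.
5 works (last occupied week: week 5): for example Migrate -> week 3; Build -> week 1; Draft -> week 2; Scope -> week 3; Sync -> week 5; Audit -> week 2; Plan -> week 1.

week 5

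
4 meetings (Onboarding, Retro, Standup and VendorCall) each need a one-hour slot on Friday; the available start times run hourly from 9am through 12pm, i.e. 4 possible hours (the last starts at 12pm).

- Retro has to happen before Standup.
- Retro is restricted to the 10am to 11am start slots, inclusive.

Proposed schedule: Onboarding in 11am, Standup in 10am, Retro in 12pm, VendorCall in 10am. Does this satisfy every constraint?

No — it violates: Retro has to happen before Standup

Retro is restricted to the 10am to 11am start slots, inclusive — violated.
Retro has to happen before Standup — violated.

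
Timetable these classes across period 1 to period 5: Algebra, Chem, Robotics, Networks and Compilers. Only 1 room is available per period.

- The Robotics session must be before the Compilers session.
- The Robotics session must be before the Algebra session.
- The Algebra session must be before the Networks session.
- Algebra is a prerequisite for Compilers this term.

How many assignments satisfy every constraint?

Splitting on Algebra: it can be period 2 (6), period 3 (4). Listing each branch's schedules as (Chem, Robotics, Networks, Compilers) by period number:
Algebra=period 2: (3,1,4,5) (3,1,5,4) (4,1,3,5) (4,1,5,3) (5,1,3,4) (5,1,4,3) — 6.
Algebra=period 3: (1,2,4,5) (1,2,5,4) (2,1,4,5) (2,1,5,4) — 4.
Summing: 6 + 4 = 10.

10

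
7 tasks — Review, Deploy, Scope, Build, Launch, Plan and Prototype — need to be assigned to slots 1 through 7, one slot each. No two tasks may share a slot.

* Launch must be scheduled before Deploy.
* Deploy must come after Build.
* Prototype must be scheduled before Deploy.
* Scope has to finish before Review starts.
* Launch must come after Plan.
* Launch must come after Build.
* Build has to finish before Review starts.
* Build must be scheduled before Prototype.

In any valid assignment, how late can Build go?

Downstream work caps Build at 5.
Build at 3 is achievable: Plan=2, Deploy=6, Build=3, Launch=4, Review=7, Scope=1, Prototype=5.
Nothing later works — the capacity limit rule out every slot after 3.

3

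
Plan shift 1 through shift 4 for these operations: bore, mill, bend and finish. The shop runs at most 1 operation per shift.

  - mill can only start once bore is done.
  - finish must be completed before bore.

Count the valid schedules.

4

Enumerating: bend -> shift 4, finish -> shift 1, mill -> shift 3, bore -> shift 2 | mill in shift 4, bore in shift 2, bend in shift 3, finish in shift 1 | mill in shift 4; bore in shift 3; finish in shift 1; bend in shift 2 | finish=shift 2, bore=shift 3, mill=shift 4, bend=shift 1.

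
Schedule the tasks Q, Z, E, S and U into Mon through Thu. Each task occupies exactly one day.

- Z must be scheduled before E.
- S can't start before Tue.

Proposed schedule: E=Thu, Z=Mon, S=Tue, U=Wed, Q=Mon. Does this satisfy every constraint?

S can't start before Tue — holds.
Z must be scheduled before E — holds.

Yes, all constraints hold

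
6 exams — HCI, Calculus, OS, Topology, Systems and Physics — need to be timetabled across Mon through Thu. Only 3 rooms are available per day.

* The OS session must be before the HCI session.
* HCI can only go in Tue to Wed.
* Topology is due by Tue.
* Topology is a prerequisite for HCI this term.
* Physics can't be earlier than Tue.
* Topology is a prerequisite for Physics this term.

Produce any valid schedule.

OS in Mon, HCI in Tue, Physics in Tue, Systems in Tue, Calculus in Mon, Topology in Mon

Checking: Topology(Mon) before HCI(Tue); OS(Mon) before HCI(Tue); Topology(Mon) before Physics(Tue); Physics=Tue in [Tue,Thu]; Topology=Mon in [Mon,Tue]; HCI=Tue in [Tue,Wed]; max 3 per day (cap 3).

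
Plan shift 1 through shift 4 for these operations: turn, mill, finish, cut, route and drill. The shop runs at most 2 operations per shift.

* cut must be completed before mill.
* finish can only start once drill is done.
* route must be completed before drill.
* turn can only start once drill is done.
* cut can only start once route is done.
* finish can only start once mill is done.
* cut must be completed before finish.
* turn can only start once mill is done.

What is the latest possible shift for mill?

Precedence pushes mill to at least shift 3; downstream work caps mill at shift 3.
mill at shift 3 is achievable: turn=shift 4; drill=shift 2; mill=shift 3; cut=shift 2; finish=shift 4; route=shift 1.

shift 3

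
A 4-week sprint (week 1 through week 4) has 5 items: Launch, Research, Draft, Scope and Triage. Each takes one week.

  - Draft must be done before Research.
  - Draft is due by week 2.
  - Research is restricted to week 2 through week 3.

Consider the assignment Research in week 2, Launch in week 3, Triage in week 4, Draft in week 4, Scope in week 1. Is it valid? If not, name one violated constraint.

Draft is due by week 2 — violated.
Draft must be done before Research — violated.
Research is restricted to week 2 through week 3 — holds.

No. Draft is due by week 2 is not satisfied.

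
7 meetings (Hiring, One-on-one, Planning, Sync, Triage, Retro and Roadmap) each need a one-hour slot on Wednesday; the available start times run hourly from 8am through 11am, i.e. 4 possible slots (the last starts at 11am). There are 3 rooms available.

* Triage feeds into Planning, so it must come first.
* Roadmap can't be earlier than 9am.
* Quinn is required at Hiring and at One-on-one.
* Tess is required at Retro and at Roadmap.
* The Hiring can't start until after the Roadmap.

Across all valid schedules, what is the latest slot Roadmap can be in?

10am

Roadmap is available from 9am; downstream work caps Roadmap at 10am.
Roadmap at 10am is achievable: Hiring -> 11am, Planning -> 9am, Retro -> 9am, Sync -> 8am, Roadmap -> 10am, One-on-one -> 8am, Triage -> 8am.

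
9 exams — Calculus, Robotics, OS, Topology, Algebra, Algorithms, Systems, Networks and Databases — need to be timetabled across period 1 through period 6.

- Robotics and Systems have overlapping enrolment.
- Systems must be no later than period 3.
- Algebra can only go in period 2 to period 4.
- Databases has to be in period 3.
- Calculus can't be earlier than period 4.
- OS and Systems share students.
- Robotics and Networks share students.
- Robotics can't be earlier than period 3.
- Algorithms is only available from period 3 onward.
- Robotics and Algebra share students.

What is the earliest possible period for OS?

OS at period 1 is achievable: Calculus -> period 4, Robotics -> period 3, Databases -> period 3, Algorithms -> period 3, Systems -> period 2, Algebra -> period 2, Topology -> period 1, OS -> period 1, Networks -> period 1.

period 1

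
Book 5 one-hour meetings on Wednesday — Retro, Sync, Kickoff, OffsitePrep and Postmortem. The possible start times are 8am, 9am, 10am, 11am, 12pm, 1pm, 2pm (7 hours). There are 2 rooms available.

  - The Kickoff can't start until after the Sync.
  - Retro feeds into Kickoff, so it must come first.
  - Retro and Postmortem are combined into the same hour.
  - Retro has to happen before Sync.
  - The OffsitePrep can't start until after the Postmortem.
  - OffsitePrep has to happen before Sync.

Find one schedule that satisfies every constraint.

Postmortem in 8am, Retro in 8am, OffsitePrep in 9am, Sync in 10am, Kickoff in 11am

Checking: Retro(8am) before Kickoff(11am); Postmortem(8am) before OffsitePrep(9am); Sync(10am) before Kickoff(11am); OffsitePrep(9am) before Sync(10am); Retro(8am) before Sync(10am); Retro = Postmortem = 8am; max 2 per hour (cap 2).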